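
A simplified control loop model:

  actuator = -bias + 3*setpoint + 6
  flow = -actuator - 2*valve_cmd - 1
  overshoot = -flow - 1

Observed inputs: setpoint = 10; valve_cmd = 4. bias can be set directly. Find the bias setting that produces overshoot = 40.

bias = 4

Substituting into the actuator equation gives actuator = -bias + 36.
So flow = bias - 45.
Substituting into the overshoot equation gives overshoot = -bias + 44.
Solve -bias + 44 = 40: bias = (40 - 44) / -1 = 4.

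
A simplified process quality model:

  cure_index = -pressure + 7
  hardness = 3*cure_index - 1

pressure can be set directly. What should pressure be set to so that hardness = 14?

pressure = 2

Substituting into the hardness equation gives hardness = -3*pressure + 20.
Solve -3*pressure + 20 = 14: pressure = (14 - 20) / -3 = 2.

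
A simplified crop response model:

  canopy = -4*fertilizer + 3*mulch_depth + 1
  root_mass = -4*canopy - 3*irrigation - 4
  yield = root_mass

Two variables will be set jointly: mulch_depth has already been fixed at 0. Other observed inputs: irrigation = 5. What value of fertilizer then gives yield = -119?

fertilizer = -6

With mulch_depth held at 0:
Substituting into the canopy equation gives canopy = -4*fertilizer + 1.
This gives root_mass = 16*fertilizer - 23.
yield becomes 16*fertilizer - 23.
Solve 16*fertilizer - 23 = -119: fertilizer = (-119 + 23) / 16 = -6.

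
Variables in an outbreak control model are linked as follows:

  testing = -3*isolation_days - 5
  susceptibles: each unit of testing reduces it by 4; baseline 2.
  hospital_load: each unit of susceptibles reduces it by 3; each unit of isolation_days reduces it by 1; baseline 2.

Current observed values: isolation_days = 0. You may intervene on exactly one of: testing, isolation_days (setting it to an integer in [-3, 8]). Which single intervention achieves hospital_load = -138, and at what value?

set isolation_days = 2

Intervening on testing: hospital_load = 12*testing - 4. Reaching -138 requires testing = -67/6, not an integer.
Intervening on isolation_days: with other inputs at their observed values, hospital_load = -37*isolation_days - 64. Solving for -138 gives isolation_days = 2, within [-3, 8].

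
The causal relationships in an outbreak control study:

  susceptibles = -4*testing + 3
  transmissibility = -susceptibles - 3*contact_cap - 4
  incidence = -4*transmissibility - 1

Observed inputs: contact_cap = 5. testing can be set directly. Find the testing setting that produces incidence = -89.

Substituting into the transmissibility equation gives transmissibility = 4*testing - 22.
So incidence = -16*testing + 87.
Solve -16*testing + 87 = -89: testing = (-89 - 87) / -16 = 11.

testing = 11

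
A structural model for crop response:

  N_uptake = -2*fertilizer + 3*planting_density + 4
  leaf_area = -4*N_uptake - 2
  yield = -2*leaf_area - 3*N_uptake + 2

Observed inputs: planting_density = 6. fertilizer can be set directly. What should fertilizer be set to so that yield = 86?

Substituting into the N_uptake equation gives N_uptake = -2*fertilizer + 22.
leaf_area becomes 8*fertilizer - 90.
yield becomes -10*fertilizer + 116.
Solve -10*fertilizer + 116 = 86: fertilizer = (86 - 116) / -10 = 3.

fertilizer = 3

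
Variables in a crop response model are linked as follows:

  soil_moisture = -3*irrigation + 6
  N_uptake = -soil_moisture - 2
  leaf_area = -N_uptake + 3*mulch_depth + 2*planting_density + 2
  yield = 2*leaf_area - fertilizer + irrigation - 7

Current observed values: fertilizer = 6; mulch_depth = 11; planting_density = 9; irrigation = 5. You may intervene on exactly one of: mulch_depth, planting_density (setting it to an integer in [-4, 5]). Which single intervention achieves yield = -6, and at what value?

set mulch_depth = -4

Intervening on mulch_depth: with other inputs at their observed values, yield = 6*mulch_depth + 18. Solving for -6 gives mulch_depth = -4, within [-4, 5].
Intervening on planting_density: yield = 4*planting_density + 48. Reaching -6 requires planting_density = -27/2, not an integer.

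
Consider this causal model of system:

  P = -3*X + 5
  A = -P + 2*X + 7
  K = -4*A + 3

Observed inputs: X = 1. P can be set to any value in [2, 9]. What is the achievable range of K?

Intervening on P fixes its value directly, overriding its dependence on X.
Substituting into the A equation gives A = -P + 9.
This gives K = 4*P - 33.
Linear in P, so extremes are at the endpoints: P = 2 gives K = -25; P = 9 gives K = 3.

-25 to 3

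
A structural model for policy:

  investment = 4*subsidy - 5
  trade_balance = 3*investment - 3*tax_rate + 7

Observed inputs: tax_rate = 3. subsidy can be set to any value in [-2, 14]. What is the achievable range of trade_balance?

Substituting into the trade_balance equation gives trade_balance = 12*subsidy - 17.
Linear in subsidy, so extremes are at the endpoints: subsidy = -2 gives trade_balance = -41; subsidy = 14 gives trade_balance = 151.

-41 to 151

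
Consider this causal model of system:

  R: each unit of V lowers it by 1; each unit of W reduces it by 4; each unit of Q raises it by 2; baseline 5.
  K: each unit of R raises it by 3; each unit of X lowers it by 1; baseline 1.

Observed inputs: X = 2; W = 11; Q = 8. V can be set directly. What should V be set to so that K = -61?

V = -3

Substituting into the R equation gives R = -V - 23.
So K = -3*V - 70.
Solve -3*V - 70 = -61: V = (-61 + 70) / -3 = -3.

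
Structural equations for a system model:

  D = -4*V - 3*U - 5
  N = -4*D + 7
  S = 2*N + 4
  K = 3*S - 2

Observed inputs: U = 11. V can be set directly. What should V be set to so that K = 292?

Substituting into the D equation gives D = -4*V - 38.
Substituting into the N equation gives N = 16*V + 159.
This gives S = 32*V + 322.
So K = 96*V + 964.
Solve 96*V + 964 = 292: V = (292 - 964) / 96 = -7.

V = -7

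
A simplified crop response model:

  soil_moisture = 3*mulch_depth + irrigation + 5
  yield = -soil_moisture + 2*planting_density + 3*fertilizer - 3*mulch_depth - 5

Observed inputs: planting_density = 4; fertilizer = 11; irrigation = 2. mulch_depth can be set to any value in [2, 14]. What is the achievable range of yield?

-55 to 17

Substituting into the soil_moisture equation gives soil_moisture = 3*mulch_depth + 7.
This gives yield = -6*mulch_depth + 29.
Linear in mulch_depth, so extremes are at the endpoints: mulch_depth = 2 gives yield = 17; mulch_depth = 14 gives yield = -55.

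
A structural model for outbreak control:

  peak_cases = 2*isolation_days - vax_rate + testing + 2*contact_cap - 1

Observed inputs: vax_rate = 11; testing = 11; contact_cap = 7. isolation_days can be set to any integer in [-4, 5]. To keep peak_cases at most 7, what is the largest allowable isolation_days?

isolation_days = -3

Substituting into the peak_cases equation gives peak_cases = 2*isolation_days + 13.
Require 2*isolation_days + 13 ≤ 7, so isolation_days ≤ -3.
The largest integer in [-4, 5] satisfying this is -3.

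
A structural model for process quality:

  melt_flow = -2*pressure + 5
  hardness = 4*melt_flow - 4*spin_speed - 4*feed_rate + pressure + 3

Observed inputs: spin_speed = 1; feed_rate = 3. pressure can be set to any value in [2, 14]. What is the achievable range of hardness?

Substituting into the hardness equation gives hardness = -7*pressure + 7.
Linear in pressure, so extremes are at the endpoints: pressure = 2 gives hardness = -7; pressure = 14 gives hardness = -91.

-91 to -7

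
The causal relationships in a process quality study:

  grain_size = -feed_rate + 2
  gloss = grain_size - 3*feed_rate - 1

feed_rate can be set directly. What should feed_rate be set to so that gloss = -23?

Substituting into the gloss equation gives gloss = -4*feed_rate + 1.
Solve -4*feed_rate + 1 = -23: feed_rate = (-23 - 1) / -4 = 6.

feed_rate = 6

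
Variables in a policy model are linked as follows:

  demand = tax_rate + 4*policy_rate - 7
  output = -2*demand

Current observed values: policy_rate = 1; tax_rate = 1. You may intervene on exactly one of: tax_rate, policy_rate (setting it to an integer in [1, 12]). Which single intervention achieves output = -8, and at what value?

Intervening on tax_rate: with other inputs at their observed values, output = -2*tax_rate + 6. Solving for -8 gives tax_rate = 7, within [1, 12].
Intervening on policy_rate: output = -8*policy_rate + 12. Reaching -8 requires policy_rate = 5/2, not an integer.

set tax_rate = 7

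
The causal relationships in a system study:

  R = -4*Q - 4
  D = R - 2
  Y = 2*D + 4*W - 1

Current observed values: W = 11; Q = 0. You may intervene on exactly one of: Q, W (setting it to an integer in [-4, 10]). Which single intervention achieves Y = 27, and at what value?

Intervening on Q: Y = -8*Q + 31. Reaching 27 requires Q = 1/2, not an integer.
Intervening on W: with other inputs at their observed values, Y = 4*W - 13. Solving for 27 gives W = 10, within [-4, 10].

set W = 10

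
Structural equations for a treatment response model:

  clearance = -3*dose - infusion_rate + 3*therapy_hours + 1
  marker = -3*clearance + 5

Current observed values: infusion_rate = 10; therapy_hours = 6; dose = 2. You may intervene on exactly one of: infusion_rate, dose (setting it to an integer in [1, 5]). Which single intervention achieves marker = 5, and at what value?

set dose = 3

Intervening on infusion_rate: marker = 3*infusion_rate - 34. Reaching 5 requires infusion_rate = 13, outside [1, 5].
Intervening on dose: with other inputs at their observed values, marker = 9*dose - 22. Solving for 5 gives dose = 3, within [1, 5].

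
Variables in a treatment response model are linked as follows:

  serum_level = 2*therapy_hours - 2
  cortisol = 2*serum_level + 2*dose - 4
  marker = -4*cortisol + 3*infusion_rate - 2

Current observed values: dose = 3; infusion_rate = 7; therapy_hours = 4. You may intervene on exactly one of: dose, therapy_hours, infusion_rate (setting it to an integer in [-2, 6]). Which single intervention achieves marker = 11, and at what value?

Intervening on dose: marker = -8*dose - 13. Reaching 11 requires dose = -3, outside [-2, 6].
Intervening on therapy_hours: with other inputs at their observed values, marker = -16*therapy_hours + 27. Solving for 11 gives therapy_hours = 1, within [-2, 6].
Intervening on infusion_rate: marker = 3*infusion_rate - 58. Reaching 11 requires infusion_rate = 23, outside [-2, 6].

set therapy_hours = 1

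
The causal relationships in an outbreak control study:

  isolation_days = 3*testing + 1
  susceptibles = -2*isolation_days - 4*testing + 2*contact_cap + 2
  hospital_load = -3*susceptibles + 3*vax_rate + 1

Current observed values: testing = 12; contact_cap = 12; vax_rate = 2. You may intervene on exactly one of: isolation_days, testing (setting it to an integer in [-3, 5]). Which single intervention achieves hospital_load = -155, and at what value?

set testing = -3

Intervening on isolation_days: hospital_load = 6*isolation_days + 73. Reaching -155 requires isolation_days = -38, outside [-3, 5].
Intervening on testing: with other inputs at their observed values, hospital_load = 30*testing - 65. Solving for -155 gives testing = -3, within [-3, 5].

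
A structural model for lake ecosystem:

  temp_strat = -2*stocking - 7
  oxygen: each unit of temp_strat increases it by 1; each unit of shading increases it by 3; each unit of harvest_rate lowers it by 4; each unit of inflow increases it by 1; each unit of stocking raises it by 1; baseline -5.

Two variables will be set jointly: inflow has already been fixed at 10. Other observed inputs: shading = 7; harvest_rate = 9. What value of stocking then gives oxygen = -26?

stocking = 9

With inflow held at 10:
Substituting into the oxygen equation gives oxygen = -stocking - 17.
Solve -stocking - 17 = -26: stocking = (-26 + 17) / -1 = 9.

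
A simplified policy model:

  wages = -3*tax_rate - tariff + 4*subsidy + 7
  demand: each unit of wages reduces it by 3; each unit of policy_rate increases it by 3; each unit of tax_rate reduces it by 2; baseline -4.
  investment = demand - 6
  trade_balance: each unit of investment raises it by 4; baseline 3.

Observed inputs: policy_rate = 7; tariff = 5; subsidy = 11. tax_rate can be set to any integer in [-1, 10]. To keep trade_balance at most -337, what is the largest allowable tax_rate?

tax_rate = 6

Substituting into the wages equation gives wages = -3*tax_rate + 46.
demand becomes 7*tax_rate - 121.
This gives investment = 7*tax_rate - 127.
This gives trade_balance = 28*tax_rate - 505.
Require 28*tax_rate - 505 ≤ -337, so tax_rate ≤ 6.
The largest integer in [-1, 10] satisfying this is 6.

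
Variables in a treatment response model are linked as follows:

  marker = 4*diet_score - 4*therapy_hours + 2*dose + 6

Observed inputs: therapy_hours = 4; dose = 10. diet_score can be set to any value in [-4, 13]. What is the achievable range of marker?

-6 to 62

Substituting into the marker equation gives marker = 4*diet_score + 10.
Linear in diet_score, so extremes are at the endpoints: diet_score = -4 gives marker = -6; diet_score = 13 gives marker = 62.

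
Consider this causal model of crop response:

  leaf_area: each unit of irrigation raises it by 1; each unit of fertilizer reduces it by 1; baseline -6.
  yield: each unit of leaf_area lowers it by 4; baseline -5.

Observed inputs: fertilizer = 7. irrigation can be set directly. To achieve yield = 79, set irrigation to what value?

irrigation = -8

Substituting into the leaf_area equation gives leaf_area = irrigation - 13.
Substituting into the yield equation gives yield = -4*irrigation + 47.
Solve -4*irrigation + 47 = 79: irrigation = (79 - 47) / -4 = -8.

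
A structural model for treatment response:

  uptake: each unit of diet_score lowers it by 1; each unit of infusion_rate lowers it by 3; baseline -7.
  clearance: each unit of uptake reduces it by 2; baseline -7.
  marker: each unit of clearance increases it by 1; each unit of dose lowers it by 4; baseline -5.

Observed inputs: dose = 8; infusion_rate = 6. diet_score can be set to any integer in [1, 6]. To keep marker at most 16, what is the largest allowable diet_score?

diet_score = 5

Substituting into the uptake equation gives uptake = -diet_score - 25.
clearance becomes 2*diet_score + 43.
This gives marker = 2*diet_score + 6.
Require 2*diet_score + 6 ≤ 16, so diet_score ≤ 5.
The largest integer in [1, 6] satisfying this is 5.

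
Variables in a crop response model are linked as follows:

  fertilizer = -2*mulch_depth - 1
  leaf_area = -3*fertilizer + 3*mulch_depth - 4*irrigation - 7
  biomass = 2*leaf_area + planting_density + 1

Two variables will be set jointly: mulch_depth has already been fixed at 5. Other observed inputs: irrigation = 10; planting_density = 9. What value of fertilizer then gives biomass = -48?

With mulch_depth held at 5:
Intervening on fertilizer fixes its value directly, overriding its dependence on mulch_depth.
Substituting into the leaf_area equation gives leaf_area = -3*fertilizer - 32.
Substituting into the biomass equation gives biomass = -6*fertilizer - 54.
Solve -6*fertilizer - 54 = -48: fertilizer = (-48 + 54) / -6 = -1.

fertilizer = -1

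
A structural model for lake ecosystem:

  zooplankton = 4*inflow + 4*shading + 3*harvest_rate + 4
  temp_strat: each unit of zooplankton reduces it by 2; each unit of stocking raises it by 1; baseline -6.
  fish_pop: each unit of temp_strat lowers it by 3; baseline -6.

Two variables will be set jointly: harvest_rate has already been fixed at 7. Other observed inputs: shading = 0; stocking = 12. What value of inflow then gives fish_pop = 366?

With harvest_rate held at 7:
Substituting into the zooplankton equation gives zooplankton = 4*inflow + 25.
Substituting into the temp_strat equation gives temp_strat = -8*inflow - 44.
Substituting into the fish_pop equation gives fish_pop = 24*inflow + 126.
Solve 24*inflow + 126 = 366: inflow = (366 - 126) / 24 = 10.

inflow = 10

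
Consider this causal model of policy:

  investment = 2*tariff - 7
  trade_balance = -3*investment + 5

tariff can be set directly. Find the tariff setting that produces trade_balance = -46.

Substituting into the trade_balance equation gives trade_balance = -6*tariff + 26.
Solve -6*tariff + 26 = -46: tariff = (-46 - 26) / -6 = 12.

tariff = 12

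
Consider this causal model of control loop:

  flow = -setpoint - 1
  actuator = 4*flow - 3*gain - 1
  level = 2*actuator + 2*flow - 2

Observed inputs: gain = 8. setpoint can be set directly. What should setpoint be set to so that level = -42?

setpoint = -2

Substituting into the actuator equation gives actuator = -4*setpoint - 29.
Substituting into the level equation gives level = -10*setpoint - 62.
Solve -10*setpoint - 62 = -42: setpoint = (-42 + 62) / -10 = -2.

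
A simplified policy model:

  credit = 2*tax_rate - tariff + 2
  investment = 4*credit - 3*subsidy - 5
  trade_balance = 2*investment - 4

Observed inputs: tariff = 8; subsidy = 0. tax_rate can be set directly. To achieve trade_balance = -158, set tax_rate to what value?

tax_rate = -6

Substituting into the credit equation gives credit = 2*tax_rate - 6.
This gives investment = 8*tax_rate - 29.
So trade_balance = 16*tax_rate - 62.
Solve 16*tax_rate - 62 = -158: tax_rate = (-158 + 62) / 16 = -6.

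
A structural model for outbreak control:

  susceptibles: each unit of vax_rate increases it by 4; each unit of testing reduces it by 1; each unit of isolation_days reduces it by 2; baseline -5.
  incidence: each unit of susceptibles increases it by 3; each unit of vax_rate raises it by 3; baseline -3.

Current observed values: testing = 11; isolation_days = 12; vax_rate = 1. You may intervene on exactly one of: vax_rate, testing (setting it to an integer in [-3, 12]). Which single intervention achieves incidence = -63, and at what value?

set vax_rate = 4

Intervening on vax_rate: with other inputs at their observed values, incidence = 15*vax_rate - 123. Solving for -63 gives vax_rate = 4, within [-3, 12].
Intervening on testing: incidence = -3*testing - 75. Reaching -63 requires testing = -4, outside [-3, 12].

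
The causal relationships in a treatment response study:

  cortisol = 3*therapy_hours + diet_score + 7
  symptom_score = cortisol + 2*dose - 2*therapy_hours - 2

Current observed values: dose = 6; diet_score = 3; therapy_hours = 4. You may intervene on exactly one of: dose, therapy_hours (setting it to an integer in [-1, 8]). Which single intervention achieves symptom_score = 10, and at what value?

set dose = -1

Intervening on dose: with other inputs at their observed values, symptom_score = 2*dose + 12. Solving for 10 gives dose = -1, within [-1, 8].
Intervening on therapy_hours: symptom_score = therapy_hours + 20. Reaching 10 requires therapy_hours = -10, outside [-1, 8].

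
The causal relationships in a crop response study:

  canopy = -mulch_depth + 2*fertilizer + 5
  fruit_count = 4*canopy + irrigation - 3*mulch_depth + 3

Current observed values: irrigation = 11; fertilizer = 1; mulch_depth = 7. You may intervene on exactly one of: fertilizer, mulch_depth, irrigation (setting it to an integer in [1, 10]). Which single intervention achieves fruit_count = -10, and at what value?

set irrigation = 8

Intervening on fertilizer: fruit_count = 8*fertilizer - 15. Reaching -10 requires fertilizer = 5/8, not an integer.
Intervening on mulch_depth: fruit_count = -7*mulch_depth + 42. Reaching -10 requires mulch_depth = 52/7, not an integer.
Intervening on irrigation: with other inputs at their observed values, fruit_count = irrigation - 18. Solving for -10 gives irrigation = 8, within [1, 10].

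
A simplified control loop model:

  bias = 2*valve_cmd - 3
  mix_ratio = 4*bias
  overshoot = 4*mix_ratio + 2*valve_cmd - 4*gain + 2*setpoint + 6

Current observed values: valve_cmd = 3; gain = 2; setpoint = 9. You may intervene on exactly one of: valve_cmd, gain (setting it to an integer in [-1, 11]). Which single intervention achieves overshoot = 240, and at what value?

set valve_cmd = 8

Intervening on valve_cmd: with other inputs at their observed values, overshoot = 34*valve_cmd - 32. Solving for 240 gives valve_cmd = 8, within [-1, 11].
Intervening on gain: overshoot = -4*gain + 78. Reaching 240 requires gain = -81/2, not an integer.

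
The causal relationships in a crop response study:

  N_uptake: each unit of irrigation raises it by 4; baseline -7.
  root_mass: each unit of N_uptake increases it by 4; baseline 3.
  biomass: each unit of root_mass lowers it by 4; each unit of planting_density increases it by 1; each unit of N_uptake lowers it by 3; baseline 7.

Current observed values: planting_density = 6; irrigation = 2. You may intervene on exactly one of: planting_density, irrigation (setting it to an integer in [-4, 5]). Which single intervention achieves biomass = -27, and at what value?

set planting_density = -3

Intervening on planting_density: with other inputs at their observed values, biomass = planting_density - 24. Solving for -27 gives planting_density = -3, within [-4, 5].
Intervening on irrigation: biomass = -76*irrigation + 134. Reaching -27 requires irrigation = 161/76, not an integer.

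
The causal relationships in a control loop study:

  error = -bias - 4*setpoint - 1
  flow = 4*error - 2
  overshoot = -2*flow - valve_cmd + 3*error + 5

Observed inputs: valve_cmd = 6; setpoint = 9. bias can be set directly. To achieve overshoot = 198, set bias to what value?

bias = 2

Substituting into the error equation gives error = -bias - 37.
flow becomes -4*bias - 150.
overshoot becomes 5*bias + 188.
Solve 5*bias + 188 = 198: bias = (198 - 188) / 5 = 2.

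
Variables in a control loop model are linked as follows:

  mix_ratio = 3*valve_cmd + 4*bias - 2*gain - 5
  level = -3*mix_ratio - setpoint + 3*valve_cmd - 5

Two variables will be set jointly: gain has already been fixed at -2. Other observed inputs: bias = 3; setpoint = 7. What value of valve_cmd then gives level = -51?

With gain held at -2:
Substituting into the mix_ratio equation gives mix_ratio = 3*valve_cmd + 11.
This gives level = -6*valve_cmd - 45.
Solve -6*valve_cmd - 45 = -51: valve_cmd = (-51 + 45) / -6 = 1.

valve_cmd = 1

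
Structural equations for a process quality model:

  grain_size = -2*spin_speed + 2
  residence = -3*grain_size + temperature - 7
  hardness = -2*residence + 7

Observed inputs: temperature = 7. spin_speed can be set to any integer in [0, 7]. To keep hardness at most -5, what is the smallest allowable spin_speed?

spin_speed = 2

Substituting into the residence equation gives residence = 6*spin_speed - 6.
Substituting into the hardness equation gives hardness = -12*spin_speed + 19.
Require -12*spin_speed + 19 ≤ -5, so spin_speed ≥ 2.
The smallest integer in [0, 7] satisfying this is 2.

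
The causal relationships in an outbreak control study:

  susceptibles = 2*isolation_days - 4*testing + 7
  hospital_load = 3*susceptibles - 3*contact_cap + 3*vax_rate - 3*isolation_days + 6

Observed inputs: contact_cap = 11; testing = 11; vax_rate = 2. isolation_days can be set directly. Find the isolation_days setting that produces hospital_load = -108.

isolation_days = 8

Substituting into the susceptibles equation gives susceptibles = 2*isolation_days - 37.
This gives hospital_load = 3*isolation_days - 132.
Solve 3*isolation_days - 132 = -108: isolation_days = (-108 + 132) / 3 = 8.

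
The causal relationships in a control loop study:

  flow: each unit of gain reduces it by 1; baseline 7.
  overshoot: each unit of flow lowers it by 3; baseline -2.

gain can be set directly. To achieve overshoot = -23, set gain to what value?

gain = 0

Substituting into the overshoot equation gives overshoot = 3*gain - 23.
Solve 3*gain - 23 = -23: gain = (-23 + 23) / 3 = 0.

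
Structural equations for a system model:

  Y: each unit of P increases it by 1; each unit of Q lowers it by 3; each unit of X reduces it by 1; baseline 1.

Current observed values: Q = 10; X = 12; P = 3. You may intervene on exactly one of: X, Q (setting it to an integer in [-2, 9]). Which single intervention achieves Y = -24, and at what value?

set X = -2

Intervening on X: with other inputs at their observed values, Y = -X - 26. Solving for -24 gives X = -2, within [-2, 9].
Intervening on Q: Y = -3*Q - 8. Reaching -24 requires Q = 16/3, not an integer.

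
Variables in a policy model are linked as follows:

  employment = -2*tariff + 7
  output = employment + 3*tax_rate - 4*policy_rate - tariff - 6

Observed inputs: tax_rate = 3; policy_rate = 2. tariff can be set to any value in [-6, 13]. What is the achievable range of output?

Substituting into the output equation gives output = -3*tariff + 2.
Linear in tariff, so extremes are at the endpoints: tariff = -6 gives output = 20; tariff = 13 gives output = -37.

-37 to 20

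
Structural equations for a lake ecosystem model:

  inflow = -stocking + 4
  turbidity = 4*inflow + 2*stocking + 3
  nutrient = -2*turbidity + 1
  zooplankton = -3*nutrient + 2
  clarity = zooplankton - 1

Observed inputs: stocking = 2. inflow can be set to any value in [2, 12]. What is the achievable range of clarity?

88 to 328

Intervening on inflow fixes its value directly, overriding its dependence on stocking.
Substituting into the turbidity equation gives turbidity = 4*inflow + 7.
Substituting into the nutrient equation gives nutrient = -8*inflow - 13.
This gives zooplankton = 24*inflow + 41.
Substituting into the clarity equation gives clarity = 24*inflow + 40.
Linear in inflow, so extremes are at the endpoints: inflow = 2 gives clarity = 88; inflow = 12 gives clarity = 328.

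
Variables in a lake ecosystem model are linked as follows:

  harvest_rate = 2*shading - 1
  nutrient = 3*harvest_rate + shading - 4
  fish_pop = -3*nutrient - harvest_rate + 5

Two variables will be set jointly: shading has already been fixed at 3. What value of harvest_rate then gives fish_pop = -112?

harvest_rate = 12

With shading held at 3:
Intervening on harvest_rate fixes its value directly, overriding its dependence on shading.
Substituting into the nutrient equation gives nutrient = 3*harvest_rate - 1.
Substituting into the fish_pop equation gives fish_pop = -10*harvest_rate + 8.
Solve -10*harvest_rate + 8 = -112: harvest_rate = (-112 - 8) / -10 = 12.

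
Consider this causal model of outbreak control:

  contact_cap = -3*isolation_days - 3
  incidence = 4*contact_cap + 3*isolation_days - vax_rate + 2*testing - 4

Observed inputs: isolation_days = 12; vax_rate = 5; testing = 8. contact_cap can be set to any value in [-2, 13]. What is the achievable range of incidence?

35 to 95

Intervening on contact_cap fixes its value directly, overriding its dependence on isolation_days.
Substituting into the incidence equation gives incidence = 4*contact_cap + 43.
Linear in contact_cap, so extremes are at the endpoints: contact_cap = -2 gives incidence = 35; contact_cap = 13 gives incidence = 95.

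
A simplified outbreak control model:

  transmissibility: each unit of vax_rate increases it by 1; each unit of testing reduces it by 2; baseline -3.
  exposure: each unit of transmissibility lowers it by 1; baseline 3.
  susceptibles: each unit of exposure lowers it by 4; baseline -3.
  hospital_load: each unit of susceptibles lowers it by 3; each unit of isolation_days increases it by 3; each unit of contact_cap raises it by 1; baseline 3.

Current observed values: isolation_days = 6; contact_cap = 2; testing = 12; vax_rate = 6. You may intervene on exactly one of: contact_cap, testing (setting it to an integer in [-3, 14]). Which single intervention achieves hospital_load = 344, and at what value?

Intervening on contact_cap: hospital_load = contact_cap + 318. Reaching 344 requires contact_cap = 26, outside [-3, 14].
Intervening on testing: with other inputs at their observed values, hospital_load = 24*testing + 32. Solving for 344 gives testing = 13, within [-3, 14].

set testing = 13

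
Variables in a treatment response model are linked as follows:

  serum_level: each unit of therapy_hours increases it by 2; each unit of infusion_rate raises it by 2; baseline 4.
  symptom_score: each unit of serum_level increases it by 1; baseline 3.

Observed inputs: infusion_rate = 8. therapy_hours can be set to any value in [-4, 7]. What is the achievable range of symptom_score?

Substituting into the serum_level equation gives serum_level = 2*therapy_hours + 20.
symptom_score becomes 2*therapy_hours + 23.
Linear in therapy_hours, so extremes are at the endpoints: therapy_hours = -4 gives symptom_score = 15; therapy_hours = 7 gives symptom_score = 37.

15 to 37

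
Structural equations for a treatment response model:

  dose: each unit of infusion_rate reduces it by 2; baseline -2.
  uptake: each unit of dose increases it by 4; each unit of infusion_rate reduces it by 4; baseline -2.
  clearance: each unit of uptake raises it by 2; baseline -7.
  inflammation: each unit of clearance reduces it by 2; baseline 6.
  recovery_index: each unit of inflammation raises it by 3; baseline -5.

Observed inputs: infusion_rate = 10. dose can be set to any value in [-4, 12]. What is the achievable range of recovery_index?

-17 to 751

Intervening on dose fixes its value directly, overriding its dependence on infusion_rate.
Substituting into the uptake equation gives uptake = 4*dose - 42.
clearance becomes 8*dose - 91.
This gives inflammation = -16*dose + 188.
Substituting into the recovery_index equation gives recovery_index = -48*dose + 559.
Linear in dose, so extremes are at the endpoints: dose = -4 gives recovery_index = 751; dose = 12 gives recovery_index = -17.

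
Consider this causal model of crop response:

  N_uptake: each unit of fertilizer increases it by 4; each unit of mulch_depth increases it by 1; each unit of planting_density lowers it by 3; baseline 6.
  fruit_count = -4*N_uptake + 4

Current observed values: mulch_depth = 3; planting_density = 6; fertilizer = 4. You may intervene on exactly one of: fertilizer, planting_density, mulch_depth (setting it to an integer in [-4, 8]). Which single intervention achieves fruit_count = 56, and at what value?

set fertilizer = -1

Intervening on fertilizer: with other inputs at their observed values, fruit_count = -16*fertilizer + 40. Solving for 56 gives fertilizer = -1, within [-4, 8].
Intervening on planting_density: fruit_count = 12*planting_density - 96. Reaching 56 requires planting_density = 38/3, not an integer.
Intervening on mulch_depth: fruit_count = -4*mulch_depth - 12. Reaching 56 requires mulch_depth = -17, outside [-4, 8].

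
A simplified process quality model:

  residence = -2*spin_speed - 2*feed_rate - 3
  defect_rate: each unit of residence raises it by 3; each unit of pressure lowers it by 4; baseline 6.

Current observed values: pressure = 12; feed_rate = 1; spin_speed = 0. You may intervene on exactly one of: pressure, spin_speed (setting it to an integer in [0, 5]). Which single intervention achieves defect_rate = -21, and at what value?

set pressure = 3

Intervening on pressure: with other inputs at their observed values, defect_rate = -4*pressure - 9. Solving for -21 gives pressure = 3, within [0, 5].
Intervening on spin_speed: defect_rate = -6*spin_speed - 57. Reaching -21 requires spin_speed = -6, outside [0, 5].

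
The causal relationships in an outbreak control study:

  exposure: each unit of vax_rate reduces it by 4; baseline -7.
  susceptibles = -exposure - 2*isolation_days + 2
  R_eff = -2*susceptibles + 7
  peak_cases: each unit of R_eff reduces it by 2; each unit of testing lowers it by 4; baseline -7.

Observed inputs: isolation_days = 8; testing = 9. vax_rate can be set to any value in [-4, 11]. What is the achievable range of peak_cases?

Substituting into the susceptibles equation gives susceptibles = 4*vax_rate - 7.
Substituting into the R_eff equation gives R_eff = -8*vax_rate + 21.
So peak_cases = 16*vax_rate - 85.
Linear in vax_rate, so extremes are at the endpoints: vax_rate = -4 gives peak_cases = -149; vax_rate = 11 gives peak_cases = 91.

-149 to 91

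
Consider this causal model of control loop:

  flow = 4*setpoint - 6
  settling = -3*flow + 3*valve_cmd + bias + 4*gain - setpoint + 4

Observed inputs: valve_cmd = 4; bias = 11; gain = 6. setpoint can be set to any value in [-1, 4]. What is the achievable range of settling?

17 to 82

Substituting into the settling equation gives settling = -13*setpoint + 69.
Linear in setpoint, so extremes are at the endpoints: setpoint = -1 gives settling = 82; setpoint = 4 gives settling = 17.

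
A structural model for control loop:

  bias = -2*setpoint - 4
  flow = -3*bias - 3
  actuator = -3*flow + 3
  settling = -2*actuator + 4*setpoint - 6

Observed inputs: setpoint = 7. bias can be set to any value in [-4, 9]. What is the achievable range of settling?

-164 to 70

Intervening on bias fixes its value directly, overriding its dependence on setpoint.
Substituting into the actuator equation gives actuator = 9*bias + 12.
Substituting into the settling equation gives settling = -18*bias - 2.
Linear in bias, so extremes are at the endpoints: bias = -4 gives settling = 70; bias = 9 gives settling = -164.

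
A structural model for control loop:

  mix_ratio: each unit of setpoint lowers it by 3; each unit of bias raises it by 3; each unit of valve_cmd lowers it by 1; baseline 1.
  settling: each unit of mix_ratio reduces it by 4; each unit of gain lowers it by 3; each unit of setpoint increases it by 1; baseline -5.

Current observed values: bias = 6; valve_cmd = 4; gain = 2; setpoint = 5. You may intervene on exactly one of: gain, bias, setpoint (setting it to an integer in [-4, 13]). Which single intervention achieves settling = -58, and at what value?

set setpoint = 1

Intervening on gain: settling = -3*gain. Reaching -58 requires gain = 58/3, not an integer.
Intervening on bias: settling = -12*bias + 66. Reaching -58 requires bias = 31/3, not an integer.
Intervening on setpoint: with other inputs at their observed values, settling = 13*setpoint - 71. Solving for -58 gives setpoint = 1, within [-4, 13].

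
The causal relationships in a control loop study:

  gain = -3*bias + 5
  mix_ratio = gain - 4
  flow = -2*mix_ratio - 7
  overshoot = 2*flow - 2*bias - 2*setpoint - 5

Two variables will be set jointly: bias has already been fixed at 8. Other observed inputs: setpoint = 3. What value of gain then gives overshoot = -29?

gain = 1

With bias held at 8:
Intervening on gain fixes its value directly, overriding its dependence on bias.
Substituting into the flow equation gives flow = -2*gain + 1.
Substituting into the overshoot equation gives overshoot = -4*gain - 25.
Solve -4*gain - 25 = -29: gain = (-29 + 25) / -4 = 1.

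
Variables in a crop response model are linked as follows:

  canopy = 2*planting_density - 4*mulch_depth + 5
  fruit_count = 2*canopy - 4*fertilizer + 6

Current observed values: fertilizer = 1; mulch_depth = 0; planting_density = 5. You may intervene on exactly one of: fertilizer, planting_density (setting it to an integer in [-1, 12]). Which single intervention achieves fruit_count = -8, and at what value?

Intervening on fertilizer: with other inputs at their observed values, fruit_count = -4*fertilizer + 36. Solving for -8 gives fertilizer = 11, within [-1, 12].
Intervening on planting_density: fruit_count = 4*planting_density + 12. Reaching -8 requires planting_density = -5, outside [-1, 12].

set fertilizer = 11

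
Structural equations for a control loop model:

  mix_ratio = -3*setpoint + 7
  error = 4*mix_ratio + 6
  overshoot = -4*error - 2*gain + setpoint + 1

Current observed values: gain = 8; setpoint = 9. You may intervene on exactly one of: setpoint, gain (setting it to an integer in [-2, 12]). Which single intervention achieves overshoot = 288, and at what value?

set gain = 9

Intervening on setpoint: overshoot = 49*setpoint - 151. Reaching 288 requires setpoint = 439/49, not an integer.
Intervening on gain: with other inputs at their observed values, overshoot = -2*gain + 306. Solving for 288 gives gain = 9, within [-2, 12].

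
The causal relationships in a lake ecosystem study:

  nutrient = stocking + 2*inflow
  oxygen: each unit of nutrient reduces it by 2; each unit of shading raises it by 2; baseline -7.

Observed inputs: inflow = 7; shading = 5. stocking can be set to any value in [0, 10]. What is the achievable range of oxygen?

Substituting into the nutrient equation gives nutrient = stocking + 14.
Substituting into the oxygen equation gives oxygen = -2*stocking - 25.
Linear in stocking, so extremes are at the endpoints: stocking = 0 gives oxygen = -25; stocking = 10 gives oxygen = -45.

-45 to -25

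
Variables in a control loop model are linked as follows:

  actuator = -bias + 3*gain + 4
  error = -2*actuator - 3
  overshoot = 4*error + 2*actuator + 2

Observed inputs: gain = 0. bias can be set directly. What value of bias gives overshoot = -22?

Substituting into the actuator equation gives actuator = -bias + 4.
error becomes 2*bias - 11.
This gives overshoot = 6*bias - 34.
Solve 6*bias - 34 = -22: bias = (-22 + 34) / 6 = 2.

bias = 2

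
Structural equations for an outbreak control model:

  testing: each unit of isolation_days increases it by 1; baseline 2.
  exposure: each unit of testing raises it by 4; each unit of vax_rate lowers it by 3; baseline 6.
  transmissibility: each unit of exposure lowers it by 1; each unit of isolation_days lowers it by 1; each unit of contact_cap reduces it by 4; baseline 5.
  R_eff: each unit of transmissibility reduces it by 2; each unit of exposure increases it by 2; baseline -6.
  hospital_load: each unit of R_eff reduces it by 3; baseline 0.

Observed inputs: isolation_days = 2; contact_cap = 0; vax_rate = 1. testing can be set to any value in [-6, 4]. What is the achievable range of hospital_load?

Intervening on testing fixes its value directly, overriding its dependence on isolation_days.
Substituting into the exposure equation gives exposure = 4*testing + 3.
Substituting into the transmissibility equation gives transmissibility = -4*testing.
R_eff becomes 16*testing.
Substituting into the hospital_load equation gives hospital_load = -48*testing.
Linear in testing, so extremes are at the endpoints: testing = -6 gives hospital_load = 288; testing = 4 gives hospital_load = -192.

-192 to 288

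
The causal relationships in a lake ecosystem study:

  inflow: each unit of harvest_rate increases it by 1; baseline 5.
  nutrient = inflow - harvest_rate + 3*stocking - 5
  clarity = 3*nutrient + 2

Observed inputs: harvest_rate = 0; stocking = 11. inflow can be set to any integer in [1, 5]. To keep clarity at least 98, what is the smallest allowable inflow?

inflow = 4

Intervening on inflow fixes its value directly, overriding its dependence on harvest_rate.
Substituting into the nutrient equation gives nutrient = inflow + 28.
Substituting into the clarity equation gives clarity = 3*inflow + 86.
Require 3*inflow + 86 ≥ 98, so inflow ≥ 4.
The smallest integer in [1, 5] satisfying this is 4.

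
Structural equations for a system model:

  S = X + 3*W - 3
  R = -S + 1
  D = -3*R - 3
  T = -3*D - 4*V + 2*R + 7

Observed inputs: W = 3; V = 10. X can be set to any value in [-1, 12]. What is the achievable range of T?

Substituting into the S equation gives S = X + 6.
So R = -X - 5.
So D = 3*X + 12.
Substituting into the T equation gives T = -11*X - 79.
Linear in X, so extremes are at the endpoints: X = -1 gives T = -68; X = 12 gives T = -211.

-211 to -68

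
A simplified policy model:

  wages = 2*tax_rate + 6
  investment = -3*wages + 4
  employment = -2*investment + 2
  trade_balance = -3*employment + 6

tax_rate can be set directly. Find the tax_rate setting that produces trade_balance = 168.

Substituting into the investment equation gives investment = -6*tax_rate - 14.
Substituting into the employment equation gives employment = 12*tax_rate + 30.
So trade_balance = -36*tax_rate - 84.
Solve -36*tax_rate - 84 = 168: tax_rate = (168 + 84) / -36 = -7.

tax_rate = -7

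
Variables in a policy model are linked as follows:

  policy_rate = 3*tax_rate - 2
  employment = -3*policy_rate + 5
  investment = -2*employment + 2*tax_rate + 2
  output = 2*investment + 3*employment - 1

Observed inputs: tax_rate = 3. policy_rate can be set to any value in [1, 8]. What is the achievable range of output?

13 to 34

Intervening on policy_rate fixes its value directly, overriding its dependence on tax_rate.
Substituting into the investment equation gives investment = 6*policy_rate - 2.
This gives output = 3*policy_rate + 10.
Linear in policy_rate, so extremes are at the endpoints: policy_rate = 1 gives output = 13; policy_rate = 8 gives output = 34.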